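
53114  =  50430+2684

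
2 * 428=856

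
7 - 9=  - 2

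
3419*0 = 0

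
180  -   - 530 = 710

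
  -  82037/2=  - 41019 + 1/2 =-  41018.50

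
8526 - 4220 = 4306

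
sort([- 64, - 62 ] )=[-64, - 62] 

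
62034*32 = 1985088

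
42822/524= 21411/262 = 81.72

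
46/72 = 23/36 = 0.64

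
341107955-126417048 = 214690907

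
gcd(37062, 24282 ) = 1278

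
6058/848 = 7 + 61/424 = 7.14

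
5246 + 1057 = 6303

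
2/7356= 1/3678=0.00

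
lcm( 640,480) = 1920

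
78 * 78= 6084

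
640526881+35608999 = 676135880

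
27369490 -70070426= -42700936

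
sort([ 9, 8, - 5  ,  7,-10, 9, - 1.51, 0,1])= [ - 10, - 5, - 1.51, 0,  1, 7, 8,9, 9]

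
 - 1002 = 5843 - 6845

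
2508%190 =38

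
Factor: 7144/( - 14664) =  - 19/39 = - 3^( - 1)*13^(  -  1)*19^1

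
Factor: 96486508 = 2^2*31^1*449^1*1733^1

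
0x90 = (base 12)100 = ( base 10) 144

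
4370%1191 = 797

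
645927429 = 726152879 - 80225450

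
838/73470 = 419/36735 = 0.01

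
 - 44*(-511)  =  22484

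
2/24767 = 2/24767  =  0.00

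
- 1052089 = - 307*3427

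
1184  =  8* 148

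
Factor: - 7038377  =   - 2161^1*3257^1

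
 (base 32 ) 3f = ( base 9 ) 133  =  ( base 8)157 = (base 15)76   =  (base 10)111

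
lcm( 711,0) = 0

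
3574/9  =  397 + 1/9= 397.11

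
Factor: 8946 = 2^1*3^2*7^1 * 71^1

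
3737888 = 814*4592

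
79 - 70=9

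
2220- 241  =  1979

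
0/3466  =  0=0.00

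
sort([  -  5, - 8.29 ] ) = [ - 8.29, - 5] 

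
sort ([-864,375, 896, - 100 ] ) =[-864 ,-100,375,896 ] 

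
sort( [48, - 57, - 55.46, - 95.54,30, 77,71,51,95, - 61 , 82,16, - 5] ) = [ - 95.54 , - 61, - 57,  -  55.46, - 5,16,30,48,51,71,77,82,95 ] 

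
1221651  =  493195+728456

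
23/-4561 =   -  1  +  4538/4561 = -0.01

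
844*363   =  306372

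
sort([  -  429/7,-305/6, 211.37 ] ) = [ - 429/7, - 305/6,211.37]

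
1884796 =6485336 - 4600540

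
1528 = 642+886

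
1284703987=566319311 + 718384676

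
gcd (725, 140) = 5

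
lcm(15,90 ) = 90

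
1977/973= 1977/973= 2.03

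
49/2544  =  49/2544= 0.02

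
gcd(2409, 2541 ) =33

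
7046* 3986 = 28085356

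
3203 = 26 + 3177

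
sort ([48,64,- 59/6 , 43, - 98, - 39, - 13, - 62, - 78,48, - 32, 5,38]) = [ - 98,- 78, - 62,  -  39,-32,  -  13, - 59/6,5, 38,43,48,  48, 64] 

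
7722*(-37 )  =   - 285714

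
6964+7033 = 13997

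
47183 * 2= 94366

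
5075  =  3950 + 1125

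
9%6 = 3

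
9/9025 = 9/9025= 0.00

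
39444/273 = 13148/91 = 144.48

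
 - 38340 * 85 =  -3258900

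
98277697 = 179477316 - 81199619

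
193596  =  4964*39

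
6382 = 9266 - 2884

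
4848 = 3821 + 1027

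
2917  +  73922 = 76839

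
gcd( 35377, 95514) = 1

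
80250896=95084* 844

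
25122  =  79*318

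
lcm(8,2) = 8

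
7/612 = 7/612 = 0.01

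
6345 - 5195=1150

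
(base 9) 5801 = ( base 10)4294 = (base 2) 1000011000110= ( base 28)5DA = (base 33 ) 3v4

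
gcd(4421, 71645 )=1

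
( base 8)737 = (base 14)263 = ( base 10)479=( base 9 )582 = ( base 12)33b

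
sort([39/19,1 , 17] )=[ 1, 39/19, 17 ]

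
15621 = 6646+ 8975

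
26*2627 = 68302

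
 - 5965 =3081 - 9046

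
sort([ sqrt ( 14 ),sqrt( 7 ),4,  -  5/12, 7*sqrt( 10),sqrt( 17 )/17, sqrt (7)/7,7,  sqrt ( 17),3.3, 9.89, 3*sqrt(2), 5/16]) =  [ - 5/12,sqrt(17)/17, 5/16, sqrt(7 )/7, sqrt( 7),3.3,  sqrt( 14),  4,sqrt (17 ),3*sqrt(2 ),  7, 9.89, 7*sqrt( 10 )]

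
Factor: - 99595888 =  - 2^4*7^1*23^2*41^2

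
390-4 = 386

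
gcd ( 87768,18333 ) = 9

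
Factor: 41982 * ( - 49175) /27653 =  - 2064464850/27653=- 2^1*3^1*5^2*7^1*  281^1*6997^1*  27653^(-1)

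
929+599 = 1528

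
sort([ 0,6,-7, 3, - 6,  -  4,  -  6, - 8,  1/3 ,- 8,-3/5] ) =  [  -  8, - 8,-7, - 6,  -  6, - 4,  -  3/5,0, 1/3, 3,6 ] 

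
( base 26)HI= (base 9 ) 561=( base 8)714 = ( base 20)130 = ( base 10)460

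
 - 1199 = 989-2188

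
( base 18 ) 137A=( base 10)6940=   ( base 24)c14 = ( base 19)1045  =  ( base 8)15434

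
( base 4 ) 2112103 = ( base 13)44BC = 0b10010110010011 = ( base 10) 9619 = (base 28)C7F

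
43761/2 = 43761/2  =  21880.50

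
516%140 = 96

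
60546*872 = 52796112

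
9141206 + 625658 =9766864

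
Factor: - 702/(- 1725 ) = 234/575=2^1 * 3^2*5^(- 2 )*13^1*23^(-1)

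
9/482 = 9/482  =  0.02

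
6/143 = 6/143 = 0.04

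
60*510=30600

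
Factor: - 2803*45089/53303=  - 11^1*151^( -1 )*353^( - 1 )*2803^1* 4099^1 =-126384467/53303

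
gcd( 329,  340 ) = 1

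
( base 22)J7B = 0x2491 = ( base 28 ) bq9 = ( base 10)9361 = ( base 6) 111201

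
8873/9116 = 8873/9116 = 0.97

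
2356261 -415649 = 1940612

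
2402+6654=9056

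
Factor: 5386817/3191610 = 2^( - 1 )*3^( - 1 )*5^(  -  1)*191^( - 1)* 557^( -1 )*733^1*7349^1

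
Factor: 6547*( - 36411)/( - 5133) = 29^(-1 ) * 53^1*59^ ( - 1)*229^1 *6547^1 = 79460939/1711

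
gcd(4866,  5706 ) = 6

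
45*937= 42165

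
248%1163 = 248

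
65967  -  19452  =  46515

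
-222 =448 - 670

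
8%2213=8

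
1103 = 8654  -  7551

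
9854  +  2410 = 12264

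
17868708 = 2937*6084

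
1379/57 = 24 + 11/57 = 24.19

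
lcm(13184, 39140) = 1252480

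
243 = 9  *27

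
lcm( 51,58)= 2958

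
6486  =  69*94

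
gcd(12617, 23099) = 1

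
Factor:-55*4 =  - 220 = -2^2 * 5^1*11^1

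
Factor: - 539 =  - 7^2* 11^1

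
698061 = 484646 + 213415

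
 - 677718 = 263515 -941233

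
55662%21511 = 12640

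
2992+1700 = 4692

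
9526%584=182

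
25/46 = 25/46= 0.54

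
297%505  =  297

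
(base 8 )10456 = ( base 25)70N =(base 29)56j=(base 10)4398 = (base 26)6D4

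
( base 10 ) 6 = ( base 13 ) 6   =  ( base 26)6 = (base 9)6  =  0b110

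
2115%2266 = 2115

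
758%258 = 242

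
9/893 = 9/893 = 0.01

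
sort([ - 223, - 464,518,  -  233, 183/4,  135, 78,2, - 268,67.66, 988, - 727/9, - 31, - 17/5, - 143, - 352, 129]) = [-464, - 352, - 268, - 233, - 223, - 143, - 727/9, - 31,  -  17/5,  2,  183/4, 67.66, 78, 129, 135, 518,988]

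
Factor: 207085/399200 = 2^( - 5 )*5^( - 1)*83^1= 83/160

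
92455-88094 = 4361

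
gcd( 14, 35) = 7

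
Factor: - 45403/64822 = -2^(- 1 ) * 32411^( - 1)*45403^1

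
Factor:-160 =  - 2^5* 5^1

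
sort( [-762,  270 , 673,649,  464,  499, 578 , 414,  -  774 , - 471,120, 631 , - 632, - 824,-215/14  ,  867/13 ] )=[ - 824 , - 774, - 762,- 632, - 471, - 215/14,867/13, 120, 270 , 414,  464,  499,  578,631, 649 , 673 ]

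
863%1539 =863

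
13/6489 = 13/6489 = 0.00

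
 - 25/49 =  - 25/49 = -  0.51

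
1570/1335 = 314/267=   1.18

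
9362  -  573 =8789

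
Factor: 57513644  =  2^2*14378411^1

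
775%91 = 47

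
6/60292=3/30146 = 0.00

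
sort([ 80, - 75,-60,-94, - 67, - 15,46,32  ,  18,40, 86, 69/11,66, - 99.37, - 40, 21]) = [ - 99.37, - 94,  -  75, - 67, - 60, - 40, - 15, 69/11, 18,21, 32,40,46 , 66,80,86]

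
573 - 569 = 4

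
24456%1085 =586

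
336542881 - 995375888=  - 658833007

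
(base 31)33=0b1100000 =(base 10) 96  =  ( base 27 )3f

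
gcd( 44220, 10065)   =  165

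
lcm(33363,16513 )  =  1634787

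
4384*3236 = 14186624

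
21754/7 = 3107 + 5/7 = 3107.71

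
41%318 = 41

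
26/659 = 26/659 = 0.04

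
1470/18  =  81 + 2/3 = 81.67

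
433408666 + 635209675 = 1068618341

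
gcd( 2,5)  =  1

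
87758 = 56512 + 31246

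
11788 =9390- - 2398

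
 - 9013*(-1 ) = 9013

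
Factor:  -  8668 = -2^2*11^1*197^1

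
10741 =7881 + 2860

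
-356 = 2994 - 3350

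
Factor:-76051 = - 59^1*1289^1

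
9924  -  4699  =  5225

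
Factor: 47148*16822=2^3*3^1 *13^1*647^1 * 3929^1 = 793123656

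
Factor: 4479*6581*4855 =143107431645 = 3^1 * 5^1*971^1*1493^1*6581^1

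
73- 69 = 4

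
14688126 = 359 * 40914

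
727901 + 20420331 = 21148232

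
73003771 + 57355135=130358906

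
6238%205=88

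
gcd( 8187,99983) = 1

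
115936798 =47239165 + 68697633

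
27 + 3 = 30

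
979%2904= 979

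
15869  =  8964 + 6905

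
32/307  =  32/307 = 0.10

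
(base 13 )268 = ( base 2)110101000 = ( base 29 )EI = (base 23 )IA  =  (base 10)424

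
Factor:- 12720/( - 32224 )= 2^( - 1 )*3^1*5^1*19^( - 1) =15/38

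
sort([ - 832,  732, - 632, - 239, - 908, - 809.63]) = [ - 908, - 832 , - 809.63 ,-632,  -  239,732 ]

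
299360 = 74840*4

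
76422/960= 12737/160 = 79.61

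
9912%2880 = 1272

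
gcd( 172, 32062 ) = 2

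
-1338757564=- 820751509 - 518006055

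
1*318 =318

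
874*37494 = 32769756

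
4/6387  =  4/6387= 0.00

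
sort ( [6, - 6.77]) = [ - 6.77,  6]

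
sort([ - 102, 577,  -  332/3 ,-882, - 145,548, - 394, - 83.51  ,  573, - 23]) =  [ - 882,-394, - 145,  -  332/3 , - 102, - 83.51,-23,548,573,577]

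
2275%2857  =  2275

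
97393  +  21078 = 118471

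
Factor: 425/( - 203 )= - 5^2*7^( - 1 ) * 17^1*29^( - 1)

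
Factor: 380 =2^2*5^1*19^1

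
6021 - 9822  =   - 3801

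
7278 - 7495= - 217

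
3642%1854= 1788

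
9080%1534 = 1410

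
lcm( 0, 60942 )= 0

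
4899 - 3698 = 1201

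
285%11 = 10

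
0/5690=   0=0.00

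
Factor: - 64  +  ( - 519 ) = - 583   =  - 11^1*53^1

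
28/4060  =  1/145 = 0.01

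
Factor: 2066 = 2^1*1033^1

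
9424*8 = 75392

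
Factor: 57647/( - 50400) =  - 2^( - 5 )*3^( - 2 )*5^(- 2 )*7^( - 1)*17^1*3391^1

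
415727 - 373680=42047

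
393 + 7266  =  7659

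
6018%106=82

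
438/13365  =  146/4455=0.03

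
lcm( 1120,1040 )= 14560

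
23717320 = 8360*2837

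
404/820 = 101/205= 0.49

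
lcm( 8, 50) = 200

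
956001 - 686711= 269290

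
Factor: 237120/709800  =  152/455 = 2^3*5^(-1)*7^ ( - 1)*13^ (-1) * 19^1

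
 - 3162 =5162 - 8324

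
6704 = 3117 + 3587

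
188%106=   82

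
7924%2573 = 205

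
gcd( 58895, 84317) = 1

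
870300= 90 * 9670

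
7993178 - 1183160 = 6810018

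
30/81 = 10/27 =0.37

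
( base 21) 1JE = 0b1101010110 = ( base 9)1148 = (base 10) 854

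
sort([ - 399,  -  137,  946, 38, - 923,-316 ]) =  [-923 ,-399, - 316, - 137,38,946 ] 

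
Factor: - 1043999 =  - 11^1* 107^1*887^1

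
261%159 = 102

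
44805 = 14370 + 30435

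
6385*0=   0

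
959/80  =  11 + 79/80 = 11.99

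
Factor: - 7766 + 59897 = 3^1*17377^1 = 52131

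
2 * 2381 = 4762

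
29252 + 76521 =105773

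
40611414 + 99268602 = 139880016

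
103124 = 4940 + 98184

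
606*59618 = 36128508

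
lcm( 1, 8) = 8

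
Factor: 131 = 131^1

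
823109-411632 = 411477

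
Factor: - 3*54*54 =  - 8748 = - 2^2* 3^7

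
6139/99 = 62  +  1/99 = 62.01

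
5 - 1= 4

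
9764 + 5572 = 15336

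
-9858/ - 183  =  3286/61 = 53.87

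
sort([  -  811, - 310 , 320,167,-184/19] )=[-811 , - 310,- 184/19, 167,  320 ]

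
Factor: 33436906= 2^1*61^2 * 4493^1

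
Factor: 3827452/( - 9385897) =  - 2^2*59^( - 1 )*173^1*257^(-1)*619^( - 1 )*5531^1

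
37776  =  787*48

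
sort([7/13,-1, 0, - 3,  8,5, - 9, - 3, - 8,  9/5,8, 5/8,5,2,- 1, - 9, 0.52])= [  -  9, - 9, - 8, - 3,-3, - 1, - 1, 0, 0.52, 7/13,5/8, 9/5, 2, 5, 5, 8 , 8 ]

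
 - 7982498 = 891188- 8873686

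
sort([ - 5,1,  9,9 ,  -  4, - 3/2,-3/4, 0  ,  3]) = [ - 5,-4,-3/2, - 3/4,0 , 1, 3,9,  9 ] 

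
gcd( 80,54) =2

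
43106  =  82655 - 39549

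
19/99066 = 1/5214=0.00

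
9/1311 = 3/437 = 0.01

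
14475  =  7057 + 7418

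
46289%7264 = 2705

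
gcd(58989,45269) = 7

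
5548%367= 43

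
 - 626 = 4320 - 4946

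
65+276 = 341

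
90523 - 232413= - 141890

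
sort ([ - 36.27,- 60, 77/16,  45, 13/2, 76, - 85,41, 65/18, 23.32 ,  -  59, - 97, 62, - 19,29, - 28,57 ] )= [ - 97, - 85, - 60, - 59 , - 36.27,-28, - 19, 65/18, 77/16 , 13/2, 23.32, 29,41,  45,57, 62,  76 ] 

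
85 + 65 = 150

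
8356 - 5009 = 3347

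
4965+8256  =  13221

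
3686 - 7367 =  - 3681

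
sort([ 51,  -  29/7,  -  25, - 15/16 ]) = [ - 25, - 29/7, -15/16, 51]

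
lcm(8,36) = 72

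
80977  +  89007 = 169984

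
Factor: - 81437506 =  - 2^1*5209^1*7817^1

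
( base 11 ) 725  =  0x36a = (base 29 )114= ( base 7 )2356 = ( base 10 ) 874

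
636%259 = 118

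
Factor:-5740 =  - 2^2*5^1*7^1 * 41^1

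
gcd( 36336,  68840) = 8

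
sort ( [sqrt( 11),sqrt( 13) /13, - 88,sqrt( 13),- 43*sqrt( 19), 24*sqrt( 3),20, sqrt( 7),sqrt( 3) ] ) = [-43*sqrt (19 ), - 88, sqrt( 13)/13,sqrt(3),sqrt( 7), sqrt (11 ),  sqrt( 13),20,24*sqrt(  3)]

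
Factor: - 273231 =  - 3^2*7^1*4337^1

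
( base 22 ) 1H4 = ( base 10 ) 862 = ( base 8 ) 1536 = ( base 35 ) om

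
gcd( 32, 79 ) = 1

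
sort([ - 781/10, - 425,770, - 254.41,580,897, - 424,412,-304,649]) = [ - 425, - 424, - 304, - 254.41, - 781/10, 412, 580,649, 770, 897]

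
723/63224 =723/63224  =  0.01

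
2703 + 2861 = 5564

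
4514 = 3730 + 784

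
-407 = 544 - 951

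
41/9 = 4+5/9 = 4.56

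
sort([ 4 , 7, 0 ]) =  [ 0, 4,7]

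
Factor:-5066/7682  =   - 2533/3841 = -17^1*23^( - 1)* 149^1*167^ ( - 1)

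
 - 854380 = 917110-1771490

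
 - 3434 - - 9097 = 5663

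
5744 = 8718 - 2974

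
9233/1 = 9233 = 9233.00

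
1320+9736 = 11056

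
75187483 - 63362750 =11824733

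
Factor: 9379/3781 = 19^( - 1 )*83^1*113^1 * 199^( - 1 ) 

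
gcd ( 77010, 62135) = 85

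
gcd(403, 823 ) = 1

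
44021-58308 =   -  14287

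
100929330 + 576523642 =677452972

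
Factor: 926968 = 2^3*7^1*16553^1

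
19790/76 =260 + 15/38 = 260.39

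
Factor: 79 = 79^1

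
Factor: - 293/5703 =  - 3^(  -  1 )*293^1*1901^ ( - 1) 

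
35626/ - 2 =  - 17813  +  0/1 = - 17813.00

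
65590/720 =6559/72 = 91.10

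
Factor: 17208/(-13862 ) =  - 36/29 = - 2^2 * 3^2*29^ (- 1 )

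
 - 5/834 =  - 5/834= - 0.01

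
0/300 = 0 = 0.00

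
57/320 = 57/320 = 0.18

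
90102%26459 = 10725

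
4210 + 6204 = 10414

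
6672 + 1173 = 7845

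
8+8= 16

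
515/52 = 9+47/52 = 9.90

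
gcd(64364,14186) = 2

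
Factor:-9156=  - 2^2*3^1*7^1*109^1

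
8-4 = 4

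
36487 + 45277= 81764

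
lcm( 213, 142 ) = 426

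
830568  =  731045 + 99523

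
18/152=9/76 = 0.12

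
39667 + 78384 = 118051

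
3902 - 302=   3600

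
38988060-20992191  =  17995869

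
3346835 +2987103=6333938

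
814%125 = 64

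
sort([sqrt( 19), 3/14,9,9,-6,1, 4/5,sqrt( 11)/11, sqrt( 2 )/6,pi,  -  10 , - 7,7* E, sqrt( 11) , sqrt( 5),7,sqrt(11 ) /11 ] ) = [-10, - 7, - 6,3/14,sqrt( 2 )/6, sqrt( 11 )/11, sqrt (11)/11, 4/5, 1 , sqrt( 5),pi,sqrt( 11 ),sqrt( 19),7, 9,9,7 * E] 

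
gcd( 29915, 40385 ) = 5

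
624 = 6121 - 5497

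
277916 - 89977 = 187939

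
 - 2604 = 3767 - 6371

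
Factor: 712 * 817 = 2^3*19^1 *43^1*89^1= 581704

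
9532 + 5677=15209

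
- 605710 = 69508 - 675218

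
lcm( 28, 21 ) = 84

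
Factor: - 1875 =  - 3^1*5^4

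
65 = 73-8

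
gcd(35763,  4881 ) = 3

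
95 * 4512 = 428640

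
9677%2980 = 737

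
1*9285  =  9285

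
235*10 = 2350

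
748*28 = 20944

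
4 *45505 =182020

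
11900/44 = 270+5/11  =  270.45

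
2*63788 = 127576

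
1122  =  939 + 183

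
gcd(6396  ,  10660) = 2132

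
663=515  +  148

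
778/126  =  6 + 11/63 = 6.17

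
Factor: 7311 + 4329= 2^3  *3^1  *  5^1*97^1 = 11640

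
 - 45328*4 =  - 181312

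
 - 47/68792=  - 47/68792 = - 0.00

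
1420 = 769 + 651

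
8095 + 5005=13100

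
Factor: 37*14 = 518 = 2^1*7^1*37^1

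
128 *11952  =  1529856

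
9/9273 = 3/3091 = 0.00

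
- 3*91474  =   - 274422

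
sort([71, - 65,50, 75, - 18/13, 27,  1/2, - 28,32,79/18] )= [ - 65, - 28, - 18/13,1/2 , 79/18, 27, 32,50,71,75] 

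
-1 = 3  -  4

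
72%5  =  2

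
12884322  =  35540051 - 22655729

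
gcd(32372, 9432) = 4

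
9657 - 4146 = 5511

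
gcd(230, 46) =46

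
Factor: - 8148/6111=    -2^2*3^( - 1)  =  - 4/3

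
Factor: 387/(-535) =-3^2*5^( -1 )*43^1*107^ (-1 ) 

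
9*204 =1836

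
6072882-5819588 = 253294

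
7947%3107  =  1733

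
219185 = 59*3715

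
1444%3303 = 1444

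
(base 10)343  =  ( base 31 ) b2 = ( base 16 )157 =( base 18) 111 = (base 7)1000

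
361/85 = 361/85 = 4.25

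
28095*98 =2753310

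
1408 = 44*32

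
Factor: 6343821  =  3^2*11^1*139^1 *461^1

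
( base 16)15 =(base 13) 18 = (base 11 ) 1a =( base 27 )L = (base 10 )21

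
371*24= 8904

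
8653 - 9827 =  - 1174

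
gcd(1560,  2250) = 30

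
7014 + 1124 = 8138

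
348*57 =19836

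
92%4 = 0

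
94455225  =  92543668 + 1911557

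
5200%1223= 308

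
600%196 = 12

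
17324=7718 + 9606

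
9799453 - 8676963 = 1122490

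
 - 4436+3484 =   -  952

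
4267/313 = 13 + 198/313 = 13.63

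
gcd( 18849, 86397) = 3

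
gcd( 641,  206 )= 1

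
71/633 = 71/633 = 0.11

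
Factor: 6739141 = 73^1*92317^1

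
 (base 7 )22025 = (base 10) 5507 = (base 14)2015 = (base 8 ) 12603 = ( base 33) 51t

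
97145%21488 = 11193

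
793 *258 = 204594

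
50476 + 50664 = 101140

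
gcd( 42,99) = 3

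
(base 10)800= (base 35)MU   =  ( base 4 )30200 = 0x320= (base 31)pp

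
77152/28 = 19288/7 = 2755.43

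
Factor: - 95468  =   - 2^2*29^1*823^1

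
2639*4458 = 11764662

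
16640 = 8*2080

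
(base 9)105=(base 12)72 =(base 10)86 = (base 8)126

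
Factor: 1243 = 11^1*113^1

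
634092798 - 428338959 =205753839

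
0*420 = 0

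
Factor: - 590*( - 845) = 498550 = 2^1*5^2*13^2  *  59^1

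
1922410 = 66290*29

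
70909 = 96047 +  -25138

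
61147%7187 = 3651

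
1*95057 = 95057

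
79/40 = 79/40 = 1.98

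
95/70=1 + 5/14=1.36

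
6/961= 6/961= 0.01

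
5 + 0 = 5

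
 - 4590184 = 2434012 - 7024196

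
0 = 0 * ( - 75645)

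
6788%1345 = 63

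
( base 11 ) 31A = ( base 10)384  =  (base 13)237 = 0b110000000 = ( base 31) CC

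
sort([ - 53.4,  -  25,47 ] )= [ -53.4, - 25, 47] 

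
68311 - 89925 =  - 21614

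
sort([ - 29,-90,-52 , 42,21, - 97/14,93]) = [ - 90, - 52, - 29, - 97/14,21,42,93 ]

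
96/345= 32/115 = 0.28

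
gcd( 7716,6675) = 3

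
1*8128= 8128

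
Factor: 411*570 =2^1*3^2*5^1 * 19^1*137^1 = 234270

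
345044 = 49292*7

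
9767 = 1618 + 8149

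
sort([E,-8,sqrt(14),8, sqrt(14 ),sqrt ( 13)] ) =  [ - 8 , E, sqrt(13 ), sqrt(  14 ),sqrt( 14 ), 8]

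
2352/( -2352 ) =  - 1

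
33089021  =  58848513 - 25759492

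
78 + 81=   159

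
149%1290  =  149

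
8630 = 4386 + 4244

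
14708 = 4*3677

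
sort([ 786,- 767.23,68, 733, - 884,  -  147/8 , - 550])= [ - 884, - 767.23, - 550 , - 147/8,68,733, 786 ] 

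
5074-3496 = 1578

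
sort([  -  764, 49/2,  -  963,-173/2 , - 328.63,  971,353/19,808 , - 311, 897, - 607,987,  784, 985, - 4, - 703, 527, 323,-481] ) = [-963,-764 ,  -  703,  -  607, - 481, - 328.63, - 311,-173/2, - 4,353/19,49/2,323, 527,  784, 808, 897,  971, 985, 987 ]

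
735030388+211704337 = 946734725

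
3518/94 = 1759/47 = 37.43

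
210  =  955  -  745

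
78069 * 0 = 0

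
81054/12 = 13509/2= 6754.50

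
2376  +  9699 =12075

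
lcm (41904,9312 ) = 83808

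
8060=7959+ 101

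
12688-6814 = 5874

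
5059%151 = 76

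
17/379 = 17/379 = 0.04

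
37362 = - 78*( -479)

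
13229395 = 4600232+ 8629163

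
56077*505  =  28318885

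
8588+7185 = 15773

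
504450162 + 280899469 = 785349631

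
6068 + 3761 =9829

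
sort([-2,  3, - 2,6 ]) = [ - 2, - 2,  3, 6] 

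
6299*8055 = 50738445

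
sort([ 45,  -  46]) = [ - 46,45 ] 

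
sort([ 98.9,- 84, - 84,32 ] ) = [ - 84, - 84,32,98.9]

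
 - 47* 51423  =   - 2416881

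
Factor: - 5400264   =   - 2^3*3^1 * 29^1*7759^1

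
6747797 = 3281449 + 3466348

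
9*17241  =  155169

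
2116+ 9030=11146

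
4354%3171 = 1183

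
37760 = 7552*5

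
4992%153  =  96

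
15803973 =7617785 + 8186188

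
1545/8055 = 103/537 = 0.19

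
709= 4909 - 4200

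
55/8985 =11/1797 = 0.01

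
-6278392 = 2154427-8432819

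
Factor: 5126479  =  5126479^1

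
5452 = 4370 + 1082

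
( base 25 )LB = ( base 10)536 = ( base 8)1030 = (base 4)20120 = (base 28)j4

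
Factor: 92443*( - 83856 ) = -7751900208 = - 2^4 * 3^1*13^2*547^1*1747^1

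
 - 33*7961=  - 262713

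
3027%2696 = 331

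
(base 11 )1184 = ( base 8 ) 3010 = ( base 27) 235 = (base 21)3ab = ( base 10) 1544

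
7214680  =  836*8630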